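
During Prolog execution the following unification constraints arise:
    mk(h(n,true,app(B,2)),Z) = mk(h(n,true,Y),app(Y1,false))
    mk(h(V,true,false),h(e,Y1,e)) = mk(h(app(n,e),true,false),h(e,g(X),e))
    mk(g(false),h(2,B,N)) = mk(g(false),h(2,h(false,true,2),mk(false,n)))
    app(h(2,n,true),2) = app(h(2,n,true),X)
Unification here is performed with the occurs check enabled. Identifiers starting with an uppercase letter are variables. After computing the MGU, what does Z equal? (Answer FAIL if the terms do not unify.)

Decompose mk/2: h(n,true,app(B,2)) = h(n,true,Y),  Z = app(Y1,false).
Decompose h/3: n = n,  true = true,  app(B,2) = Y.
Delete trivial equation n = n.
Delete trivial equation true = true.
Bind Y := app(B,2); no other remaining equation mentions Y.
Bind Z := app(Y1,false); no other remaining equation mentions Z.
Decompose mk/2: h(V,true,false) = h(app(n,e),true,false),  h(e,Y1,e) = h(e,g(X),e).
Decompose h/3: V = app(n,e),  true = true,  false = false.
Bind V := app(n,e); no other remaining equation mentions V.
Delete trivial equation true = true.
Delete trivial equation false = false.
Decompose h/3: e = e,  Y1 = g(X),  e = e.
Delete trivial equation e = e.
Bind Y1 := g(X); no other remaining equation mentions Y1. Substituting into the earlier binding gives Z := app(g(X),false).
Delete trivial equation e = e.
Decompose mk/2: g(false) = g(false),  h(2,B,N) = h(2,h(false,true,2),mk(false,n)).
Delete trivial equation g(false) = g(false).
Decompose h/3: 2 = 2,  B = h(false,true,2),  N = mk(false,n).
Delete trivial equation 2 = 2.
Bind B := h(false,true,2); no other remaining equation mentions B. Substituting into the earlier binding gives Y := app(h(false,true,2),2).
Bind N := mk(false,n); no other remaining equation mentions N.
Decompose app/2: h(2,n,true) = h(2,n,true),  2 = X.
Delete trivial equation h(2,n,true) = h(2,n,true).
Bind X := 2. Substituting into the earlier bindings gives Z := app(g(2),false), Y1 := g(2).
MGU = { Y = app(h(false,true,2),2), Z = app(g(2),false), V = app(n,e), Y1 = g(2), B = h(false,true,2), N = mk(false,n), X = 2 }, so Z = app(g(2),false).

app(g(2),false)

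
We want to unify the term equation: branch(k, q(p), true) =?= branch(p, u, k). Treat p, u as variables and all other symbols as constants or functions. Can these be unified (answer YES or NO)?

Decompose branch/3: k =?= p,  q(p) =?= u,  true =?= k.
Bind p := k; substituting into the one remaining equation that mentions p gives: q(k) =?= u.
Bind u := q(k); no other remaining equation mentions u.
Clash: constants true and k differ; no unifier exists.

NO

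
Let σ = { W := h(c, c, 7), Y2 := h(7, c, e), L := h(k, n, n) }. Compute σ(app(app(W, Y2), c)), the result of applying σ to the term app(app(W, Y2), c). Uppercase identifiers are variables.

app(app(h(c, c, 7), h(7, c, e)), c)

Replace each occurrence of W with h(c, c, 7).
Replace each occurrence of Y2 with h(7, c, e).
Result: app(app(h(c, c, 7), h(7, c, e)), c).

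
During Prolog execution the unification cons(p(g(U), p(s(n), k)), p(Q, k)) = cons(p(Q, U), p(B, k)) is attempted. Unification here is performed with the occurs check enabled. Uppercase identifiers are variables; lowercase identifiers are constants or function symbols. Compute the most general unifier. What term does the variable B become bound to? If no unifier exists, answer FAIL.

g(p(s(n), k))

Decompose cons/2: p(g(U), p(s(n), k)) = p(Q, U),  p(Q, k) = p(B, k).
Decompose p/2: g(U) = Q,  p(s(n), k) = U.
Bind Q := g(U); substituting into the one remaining equation that mentions Q gives: p(g(U), k) = p(B, k).
Bind U := p(s(n), k); substituting into the remaining equation gives: p(g(p(s(n), k)), k) = p(B, k). Substituting into the earlier binding gives Q := g(p(s(n), k)).
Decompose p/2: g(p(s(n), k)) = B,  k = k.
Bind B := g(p(s(n), k)); no other remaining equation mentions B.
Delete trivial equation k = k.
MGU = { Q ↦ g(p(s(n), k)), U ↦ p(s(n), k), B ↦ g(p(s(n), k)) }, so B ↦ g(p(s(n), k)).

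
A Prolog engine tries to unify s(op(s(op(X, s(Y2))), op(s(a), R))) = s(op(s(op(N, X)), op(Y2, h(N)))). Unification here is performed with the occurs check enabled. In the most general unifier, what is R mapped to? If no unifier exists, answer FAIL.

h(s(s(a)))

Decompose s/1: op(s(op(X, s(Y2))), op(s(a), R)) = op(s(op(N, X)), op(Y2, h(N))).
Decompose op/2: s(op(X, s(Y2))) = s(op(N, X)),  op(s(a), R) = op(Y2, h(N)).
Decompose s/1: op(X, s(Y2)) = op(N, X).
Decompose op/2: X = N,  s(Y2) = X.
Bind X := N; substituting into the one remaining equation that mentions X gives: s(Y2) = N.
Bind N := s(Y2); substituting into the remaining equation gives: op(s(a), R) = op(Y2, h(s(Y2))). Substituting into the earlier binding gives X := s(Y2).
Decompose op/2: s(a) = Y2,  R = h(s(Y2)).
Bind Y2 := s(a); substituting into the remaining equation gives: R = h(s(s(a))). Substituting into the earlier bindings gives X := s(s(a)), N := s(s(a)).
Bind R := h(s(s(a))).
MGU = { X = s(s(a)), N = s(s(a)), Y2 = s(a), R = h(s(s(a))) }, so R = h(s(s(a))).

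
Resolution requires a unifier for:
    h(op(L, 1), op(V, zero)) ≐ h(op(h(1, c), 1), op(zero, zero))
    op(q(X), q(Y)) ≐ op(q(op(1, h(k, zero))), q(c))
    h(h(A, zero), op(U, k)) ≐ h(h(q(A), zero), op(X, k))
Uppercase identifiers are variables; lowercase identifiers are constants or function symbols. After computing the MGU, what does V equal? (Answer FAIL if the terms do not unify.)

FAIL

Decompose h/2: op(L, 1) ≐ op(h(1, c), 1),  op(V, zero) ≐ op(zero, zero).
Decompose op/2: L ≐ h(1, c),  1 ≐ 1.
Bind L := h(1, c); no other remaining equation mentions L.
Delete trivial equation 1 ≐ 1.
Decompose op/2: V ≐ zero,  zero ≐ zero.
Bind V := zero; no other remaining equation mentions V.
Delete trivial equation zero ≐ zero.
Decompose op/2: q(X) ≐ q(op(1, h(k, zero))),  q(Y) ≐ q(c).
Decompose q/1: X ≐ op(1, h(k, zero)).
Bind X := op(1, h(k, zero)); substituting into the one remaining equation that mentions X gives: h(h(A, zero), op(U, k)) ≐ h(h(q(A), zero), op(op(1, h(k, zero)), k)).
Decompose q/1: Y ≐ c.
Bind Y := c; no other remaining equation mentions Y.
Decompose h/2: h(A, zero) ≐ h(q(A), zero),  op(U, k) ≐ op(op(1, h(k, zero)), k).
Decompose h/2: A ≐ q(A),  zero ≐ zero.
Occurs check fails: A occurs in q(A); the equation A ≐ q(A) has no finite solution.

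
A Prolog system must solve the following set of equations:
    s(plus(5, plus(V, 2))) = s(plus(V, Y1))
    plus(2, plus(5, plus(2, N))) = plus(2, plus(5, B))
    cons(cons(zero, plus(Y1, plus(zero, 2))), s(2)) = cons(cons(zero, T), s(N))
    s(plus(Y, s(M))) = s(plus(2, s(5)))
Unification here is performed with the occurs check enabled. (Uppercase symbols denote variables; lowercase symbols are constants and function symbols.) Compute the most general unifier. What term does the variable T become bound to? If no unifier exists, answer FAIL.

Decompose s/1: plus(5, plus(V, 2)) = plus(V, Y1).
Decompose plus/2: 5 = V,  plus(V, 2) = Y1.
Bind V := 5; substituting into the one remaining equation that mentions V gives: plus(5, 2) = Y1.
Bind Y1 := plus(5, 2); substituting into the one remaining equation that mentions Y1 gives: cons(cons(zero, plus(plus(5, 2), plus(zero, 2))), s(2)) = cons(cons(zero, T), s(N)).
Decompose plus/2: 2 = 2,  plus(5, plus(2, N)) = plus(5, B).
Delete trivial equation 2 = 2.
Decompose plus/2: 5 = 5,  plus(2, N) = B.
Delete trivial equation 5 = 5.
Bind B := plus(2, N); no other remaining equation mentions B.
Decompose cons/2: cons(zero, plus(plus(5, 2), plus(zero, 2))) = cons(zero, T),  s(2) = s(N).
Decompose cons/2: zero = zero,  plus(plus(5, 2), plus(zero, 2)) = T.
Delete trivial equation zero = zero.
Bind T := plus(plus(5, 2), plus(zero, 2)); no other remaining equation mentions T.
Decompose s/1: 2 = N.
Bind N := 2; no other remaining equation mentions N. Substituting into the earlier binding gives B := plus(2, 2).
Decompose s/1: plus(Y, s(M)) = plus(2, s(5)).
Decompose plus/2: Y = 2,  s(M) = s(5).
Bind Y := 2; no other remaining equation mentions Y.
Decompose s/1: M = 5.
Bind M := 5.
MGU = { V ↦ 5, Y1 ↦ plus(5, 2), B ↦ plus(2, 2), T ↦ plus(plus(5, 2), plus(zero, 2)), N ↦ 2, Y ↦ 2, M ↦ 5 }, so T ↦ plus(plus(5, 2), plus(zero, 2)).

plus(plus(5, 2), plus(zero, 2))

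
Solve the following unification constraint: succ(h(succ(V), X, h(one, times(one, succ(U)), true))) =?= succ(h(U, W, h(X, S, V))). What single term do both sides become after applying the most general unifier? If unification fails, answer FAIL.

Decompose succ/1: h(succ(V), X, h(one, times(one, succ(U)), true)) =?= h(U, W, h(X, S, V)).
Decompose h/3: succ(V) =?= U,  X =?= W,  h(one, times(one, succ(U)), true) =?= h(X, S, V).
Bind U := succ(V); substituting into the one remaining equation that mentions U gives: h(one, times(one, succ(succ(V))), true) =?= h(X, S, V).
Bind X := W; substituting into the remaining equation gives: h(one, times(one, succ(succ(V))), true) =?= h(W, S, V).
Decompose h/3: one =?= W,  times(one, succ(succ(V))) =?= S,  true =?= V.
Bind W := one; no other remaining equation mentions W. Substituting into the earlier binding gives X := one.
Bind S := times(one, succ(succ(V))); no other remaining equation mentions S.
Bind V := true. Substituting into the earlier bindings gives U := succ(true), S := times(one, succ(succ(true))).
Applying the MGU to either side gives succ(h(succ(true), one, h(one, times(one, succ(succ(true))), true))).

succ(h(succ(true), one, h(one, times(one, succ(succ(true))), true)))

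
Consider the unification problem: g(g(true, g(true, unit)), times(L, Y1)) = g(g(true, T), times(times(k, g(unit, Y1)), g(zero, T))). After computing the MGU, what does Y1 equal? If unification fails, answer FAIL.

g(zero, g(true, unit))

Decompose g/2: g(true, g(true, unit)) = g(true, T),  times(L, Y1) = times(times(k, g(unit, Y1)), g(zero, T)).
Decompose g/2: true = true,  g(true, unit) = T.
Delete trivial equation true = true.
Bind T := g(true, unit); substituting into the remaining equation gives: times(L, Y1) = times(times(k, g(unit, Y1)), g(zero, g(true, unit))).
Decompose times/2: L = times(k, g(unit, Y1)),  Y1 = g(zero, g(true, unit)).
Bind L := times(k, g(unit, Y1)); no other remaining equation mentions L.
Bind Y1 := g(zero, g(true, unit)). Substituting into the earlier binding gives L := times(k, g(unit, g(zero, g(true, unit)))).
MGU = { T := g(true, unit), L := times(k, g(unit, g(zero, g(true, unit)))), Y1 := g(zero, g(true, unit)) }, so Y1 := g(zero, g(true, unit)).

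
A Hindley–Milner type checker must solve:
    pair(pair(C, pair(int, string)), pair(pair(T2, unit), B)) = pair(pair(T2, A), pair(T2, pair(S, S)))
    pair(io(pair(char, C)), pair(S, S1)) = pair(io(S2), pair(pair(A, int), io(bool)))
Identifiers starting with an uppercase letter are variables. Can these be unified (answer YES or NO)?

NO

Decompose pair/2: pair(C, pair(int, string)) = pair(T2, A),  pair(pair(T2, unit), B) = pair(T2, pair(S, S)).
Decompose pair/2: C = T2,  pair(int, string) = A.
Bind C := T2; substituting into the one remaining equation that mentions C gives: pair(io(pair(char, T2)), pair(S, S1)) = pair(io(S2), pair(pair(A, int), io(bool))).
Bind A := pair(int, string); substituting into the one remaining equation that mentions A gives: pair(io(pair(char, T2)), pair(S, S1)) = pair(io(S2), pair(pair(pair(int, string), int), io(bool))).
Decompose pair/2: pair(T2, unit) = T2,  B = pair(S, S).
Occurs check fails: T2 occurs in pair(T2, unit); the equation T2 = pair(T2, unit) has no finite solution.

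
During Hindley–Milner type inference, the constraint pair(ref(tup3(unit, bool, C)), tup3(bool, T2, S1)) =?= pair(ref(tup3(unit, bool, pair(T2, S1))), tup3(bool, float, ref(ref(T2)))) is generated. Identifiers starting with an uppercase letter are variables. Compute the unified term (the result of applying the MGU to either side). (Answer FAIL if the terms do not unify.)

pair(ref(tup3(unit, bool, pair(float, ref(ref(float))))), tup3(bool, float, ref(ref(float))))

Decompose pair/2: ref(tup3(unit, bool, C)) =?= ref(tup3(unit, bool, pair(T2, S1))),  tup3(bool, T2, S1) =?= tup3(bool, float, ref(ref(T2))).
Decompose ref/1: tup3(unit, bool, C) =?= tup3(unit, bool, pair(T2, S1)).
Decompose tup3/3: unit =?= unit,  bool =?= bool,  C =?= pair(T2, S1).
Delete trivial equation unit =?= unit.
Delete trivial equation bool =?= bool.
Bind C := pair(T2, S1); no other remaining equation mentions C.
Decompose tup3/3: bool =?= bool,  T2 =?= float,  S1 =?= ref(ref(T2)).
Delete trivial equation bool =?= bool.
Bind T2 := float; substituting into the remaining equation gives: S1 =?= ref(ref(float)). Substituting into the earlier binding gives C := pair(float, S1).
Bind S1 := ref(ref(float)). Substituting into the earlier binding gives C := pair(float, ref(ref(float))).
Applying the MGU to either side gives pair(ref(tup3(unit, bool, pair(float, ref(ref(float))))), tup3(bool, float, ref(ref(float)))).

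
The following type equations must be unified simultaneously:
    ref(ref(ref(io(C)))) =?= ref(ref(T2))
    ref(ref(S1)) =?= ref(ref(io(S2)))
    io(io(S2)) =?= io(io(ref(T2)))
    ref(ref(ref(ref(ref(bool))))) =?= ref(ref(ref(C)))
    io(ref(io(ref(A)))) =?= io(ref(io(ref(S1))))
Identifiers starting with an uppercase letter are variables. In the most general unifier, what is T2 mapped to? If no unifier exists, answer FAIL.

Decompose ref/1: ref(ref(io(C))) =?= ref(T2).
Decompose ref/1: ref(io(C)) =?= T2.
Bind T2 := ref(io(C)); substituting into the one remaining equation that mentions T2 gives: io(io(S2)) =?= io(io(ref(ref(io(C))))).
Decompose ref/1: ref(S1) =?= ref(io(S2)).
Decompose ref/1: S1 =?= io(S2).
Bind S1 := io(S2); substituting into the one remaining equation that mentions S1 gives: io(ref(io(ref(A)))) =?= io(ref(io(ref(io(S2))))).
Decompose io/1: io(S2) =?= io(ref(ref(io(C)))).
Decompose io/1: S2 =?= ref(ref(io(C))).
Bind S2 := ref(ref(io(C))); substituting into the one remaining equation that mentions S2 gives: io(ref(io(ref(A)))) =?= io(ref(io(ref(io(ref(ref(io(C)))))))). Substituting into the earlier binding gives S1 := io(ref(ref(io(C)))).
Decompose ref/1: ref(ref(ref(ref(bool)))) =?= ref(ref(C)).
Decompose ref/1: ref(ref(ref(bool))) =?= ref(C).
Decompose ref/1: ref(ref(bool)) =?= C.
Bind C := ref(ref(bool)); substituting into the remaining equation gives: io(ref(io(ref(A)))) =?= io(ref(io(ref(io(ref(ref(io(ref(ref(bool)))))))))). Substituting into the earlier bindings gives T2 := ref(io(ref(ref(bool)))), S1 := io(ref(ref(io(ref(ref(bool)))))), S2 := ref(ref(io(ref(ref(bool))))).
Decompose io/1: ref(io(ref(A))) =?= ref(io(ref(io(ref(ref(io(ref(ref(bool))))))))).
Decompose ref/1: io(ref(A)) =?= io(ref(io(ref(ref(io(ref(ref(bool)))))))).
Decompose io/1: ref(A) =?= ref(io(ref(ref(io(ref(ref(bool))))))).
Decompose ref/1: A =?= io(ref(ref(io(ref(ref(bool)))))).
Bind A := io(ref(ref(io(ref(ref(bool)))))).
MGU = { T2 := ref(io(ref(ref(bool)))), S1 := io(ref(ref(io(ref(ref(bool)))))), S2 := ref(ref(io(ref(ref(bool))))), C := ref(ref(bool)), A := io(ref(ref(io(ref(ref(bool)))))) }, so T2 := ref(io(ref(ref(bool)))).

ref(io(ref(ref(bool))))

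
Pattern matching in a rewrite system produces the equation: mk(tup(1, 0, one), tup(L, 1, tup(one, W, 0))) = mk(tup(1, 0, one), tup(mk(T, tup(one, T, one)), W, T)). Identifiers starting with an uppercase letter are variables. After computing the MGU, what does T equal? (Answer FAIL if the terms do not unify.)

Decompose mk/2: tup(1, 0, one) = tup(1, 0, one),  tup(L, 1, tup(one, W, 0)) = tup(mk(T, tup(one, T, one)), W, T).
Delete trivial equation tup(1, 0, one) = tup(1, 0, one).
Decompose tup/3: L = mk(T, tup(one, T, one)),  1 = W,  tup(one, W, 0) = T.
Bind L := mk(T, tup(one, T, one)); no other remaining equation mentions L.
Bind W := 1; substituting into the remaining equation gives: tup(one, 1, 0) = T.
Bind T := tup(one, 1, 0). Substituting into the earlier binding gives L := mk(tup(one, 1, 0), tup(one, tup(one, 1, 0), one)).
MGU = { L ↦ mk(tup(one, 1, 0), tup(one, tup(one, 1, 0), one)), W ↦ 1, T ↦ tup(one, 1, 0) }, so T ↦ tup(one, 1, 0).

tup(one, 1, 0)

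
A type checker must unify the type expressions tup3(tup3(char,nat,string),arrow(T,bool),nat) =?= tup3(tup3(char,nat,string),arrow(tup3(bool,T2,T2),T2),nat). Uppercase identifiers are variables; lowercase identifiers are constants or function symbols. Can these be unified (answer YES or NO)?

YES

Decompose tup3/3: tup3(char,nat,string) =?= tup3(char,nat,string),  arrow(T,bool) =?= arrow(tup3(bool,T2,T2),T2),  nat =?= nat.
Delete trivial equation tup3(char,nat,string) =?= tup3(char,nat,string).
Decompose arrow/2: T =?= tup3(bool,T2,T2),  bool =?= T2.
Bind T := tup3(bool,T2,T2); no other remaining equation mentions T.
Bind T2 := bool; no other remaining equation mentions T2. Substituting into the earlier binding gives T := tup3(bool,bool,bool).
Delete trivial equation nat =?= nat.
No equations remain and no clash or occurs-check failure arose, so a unifier exists.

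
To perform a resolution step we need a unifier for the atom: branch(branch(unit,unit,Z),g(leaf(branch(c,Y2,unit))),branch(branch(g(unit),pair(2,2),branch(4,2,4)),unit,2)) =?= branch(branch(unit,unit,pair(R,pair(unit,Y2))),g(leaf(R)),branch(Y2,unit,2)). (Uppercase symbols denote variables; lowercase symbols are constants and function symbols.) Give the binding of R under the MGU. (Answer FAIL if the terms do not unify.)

branch(c,branch(g(unit),pair(2,2),branch(4,2,4)),unit)

Decompose branch/3: branch(unit,unit,Z) =?= branch(unit,unit,pair(R,pair(unit,Y2))),  g(leaf(branch(c,Y2,unit))) =?= g(leaf(R)),  branch(branch(g(unit),pair(2,2),branch(4,2,4)),unit,2) =?= branch(Y2,unit,2).
Decompose branch/3: unit =?= unit,  unit =?= unit,  Z =?= pair(R,pair(unit,Y2)).
Delete trivial equation unit =?= unit.
Delete trivial equation unit =?= unit.
Bind Z := pair(R,pair(unit,Y2)); no other remaining equation mentions Z.
Decompose g/1: leaf(branch(c,Y2,unit)) =?= leaf(R).
Decompose leaf/1: branch(c,Y2,unit) =?= R.
Bind R := branch(c,Y2,unit); no other remaining equation mentions R. Substituting into the earlier binding gives Z := pair(branch(c,Y2,unit),pair(unit,Y2)).
Decompose branch/3: branch(g(unit),pair(2,2),branch(4,2,4)) =?= Y2,  unit =?= unit,  2 =?= 2.
Bind Y2 := branch(g(unit),pair(2,2),branch(4,2,4)); no other remaining equation mentions Y2. Substituting into the earlier bindings gives Z := pair(branch(c,branch(g(unit),pair(2,2),branch(4,2,4)),unit),pair(unit,branch(g(unit),pair(2,2),branch(4,2,4)))), R := branch(c,branch(g(unit),pair(2,2),branch(4,2,4)),unit).
Delete trivial equation unit =?= unit.
Delete trivial equation 2 =?= 2.
MGU = { Z := pair(branch(c,branch(g(unit),pair(2,2),branch(4,2,4)),unit),pair(unit,branch(g(unit),pair(2,2),branch(4,2,4)))), R := branch(c,branch(g(unit),pair(2,2),branch(4,2,4)),unit), Y2 := branch(g(unit),pair(2,2),branch(4,2,4)) }, so R := branch(c,branch(g(unit),pair(2,2),branch(4,2,4)),unit).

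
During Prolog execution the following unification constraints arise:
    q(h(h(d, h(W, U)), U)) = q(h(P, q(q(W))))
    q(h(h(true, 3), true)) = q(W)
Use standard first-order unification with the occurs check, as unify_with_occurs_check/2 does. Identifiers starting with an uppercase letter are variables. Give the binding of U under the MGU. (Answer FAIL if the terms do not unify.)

q(q(h(h(true, 3), true)))

Decompose q/1: h(h(d, h(W, U)), U) = h(P, q(q(W))).
Decompose h/2: h(d, h(W, U)) = P,  U = q(q(W)).
Bind P := h(d, h(W, U)); no other remaining equation mentions P.
Bind U := q(q(W)); no other remaining equation mentions U. Substituting into the earlier binding gives P := h(d, h(W, q(q(W)))).
Decompose q/1: h(h(true, 3), true) = W.
Bind W := h(h(true, 3), true). Substituting into the earlier bindings gives P := h(d, h(h(h(true, 3), true), q(q(h(h(true, 3), true))))), U := q(q(h(h(true, 3), true))).
MGU = { P ↦ h(d, h(h(h(true, 3), true), q(q(h(h(true, 3), true))))), U ↦ q(q(h(h(true, 3), true))), W ↦ h(h(true, 3), true) }, so U ↦ q(q(h(h(true, 3), true))).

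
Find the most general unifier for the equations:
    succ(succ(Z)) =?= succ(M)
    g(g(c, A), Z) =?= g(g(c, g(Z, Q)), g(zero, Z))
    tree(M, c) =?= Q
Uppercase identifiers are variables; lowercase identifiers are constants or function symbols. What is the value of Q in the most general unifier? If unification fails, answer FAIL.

Decompose succ/1: succ(Z) =?= M.
Bind M := succ(Z); substituting into the one remaining equation that mentions M gives: tree(succ(Z), c) =?= Q.
Decompose g/2: g(c, A) =?= g(c, g(Z, Q)),  Z =?= g(zero, Z).
Decompose g/2: c =?= c,  A =?= g(Z, Q).
Delete trivial equation c =?= c.
Bind A := g(Z, Q); no other remaining equation mentions A.
Occurs check fails: Z occurs in g(zero, Z); the equation Z =?= g(zero, Z) has no finite solution.

FAIL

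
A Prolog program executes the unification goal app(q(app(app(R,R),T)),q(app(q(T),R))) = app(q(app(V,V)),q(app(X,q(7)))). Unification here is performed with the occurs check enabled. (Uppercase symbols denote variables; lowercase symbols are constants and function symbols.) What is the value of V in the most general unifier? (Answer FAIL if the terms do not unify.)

app(q(7),q(7))

Decompose app/2: q(app(app(R,R),T)) = q(app(V,V)),  q(app(q(T),R)) = q(app(X,q(7))).
Decompose q/1: app(app(R,R),T) = app(V,V).
Decompose app/2: app(R,R) = V,  T = V.
Bind V := app(R,R); substituting into the one remaining equation that mentions V gives: T = app(R,R).
Bind T := app(R,R); substituting into the remaining equation gives: q(app(q(app(R,R)),R)) = q(app(X,q(7))).
Decompose q/1: app(q(app(R,R)),R) = app(X,q(7)).
Decompose app/2: q(app(R,R)) = X,  R = q(7).
Bind X := q(app(R,R)); no other remaining equation mentions X.
Bind R := q(7). Substituting into the earlier bindings gives V := app(q(7),q(7)), T := app(q(7),q(7)), X := q(app(q(7),q(7))).
MGU = { V -> app(q(7),q(7)), T -> app(q(7),q(7)), X -> q(app(q(7),q(7))), R -> q(7) }, so V -> app(q(7),q(7)).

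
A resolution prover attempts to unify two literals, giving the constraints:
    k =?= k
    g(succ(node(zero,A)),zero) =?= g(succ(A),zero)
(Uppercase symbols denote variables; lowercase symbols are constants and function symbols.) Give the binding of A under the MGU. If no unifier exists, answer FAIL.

Delete trivial equation k =?= k.
Decompose g/2: succ(node(zero,A)) =?= succ(A),  zero =?= zero.
Decompose succ/1: node(zero,A) =?= A.
Occurs check fails: A occurs in node(zero,A); the equation A =?= node(zero,A) has no finite solution.

FAIL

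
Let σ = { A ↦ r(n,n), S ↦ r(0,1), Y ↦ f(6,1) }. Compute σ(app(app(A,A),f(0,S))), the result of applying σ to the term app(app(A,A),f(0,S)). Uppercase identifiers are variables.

app(app(r(n,n),r(n,n)),f(0,r(0,1)))

Replace each occurrence of A with r(n,n).
Replace each occurrence of S with r(0,1).
Result: app(app(r(n,n),r(n,n)),f(0,r(0,1))).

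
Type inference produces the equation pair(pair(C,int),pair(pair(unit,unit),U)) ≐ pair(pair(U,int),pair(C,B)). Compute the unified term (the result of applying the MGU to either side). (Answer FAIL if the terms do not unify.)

pair(pair(pair(unit,unit),int),pair(pair(unit,unit),pair(unit,unit)))

Decompose pair/2: pair(C,int) ≐ pair(U,int),  pair(pair(unit,unit),U) ≐ pair(C,B).
Decompose pair/2: C ≐ U,  int ≐ int.
Bind C := U; substituting into the one remaining equation that mentions C gives: pair(pair(unit,unit),U) ≐ pair(U,B).
Delete trivial equation int ≐ int.
Decompose pair/2: pair(unit,unit) ≐ U,  U ≐ B.
Bind U := pair(unit,unit); substituting into the remaining equation gives: pair(unit,unit) ≐ B. Substituting into the earlier binding gives C := pair(unit,unit).
Bind B := pair(unit,unit).
Applying the MGU to either side gives pair(pair(pair(unit,unit),int),pair(pair(unit,unit),pair(unit,unit))).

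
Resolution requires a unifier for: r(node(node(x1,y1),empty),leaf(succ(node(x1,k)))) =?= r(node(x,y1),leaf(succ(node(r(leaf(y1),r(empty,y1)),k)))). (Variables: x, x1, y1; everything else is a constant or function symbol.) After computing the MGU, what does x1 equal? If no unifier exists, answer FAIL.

Decompose r/2: node(node(x1,y1),empty) =?= node(x,y1),  leaf(succ(node(x1,k))) =?= leaf(succ(node(r(leaf(y1),r(empty,y1)),k))).
Decompose node/2: node(x1,y1) =?= x,  empty =?= y1.
Bind x := node(x1,y1); no other remaining equation mentions x.
Bind y1 := empty; substituting into the remaining equation gives: leaf(succ(node(x1,k))) =?= leaf(succ(node(r(leaf(empty),r(empty,empty)),k))). Substituting into the earlier binding gives x := node(x1,empty).
Decompose leaf/1: succ(node(x1,k)) =?= succ(node(r(leaf(empty),r(empty,empty)),k)).
Decompose succ/1: node(x1,k) =?= node(r(leaf(empty),r(empty,empty)),k).
Decompose node/2: x1 =?= r(leaf(empty),r(empty,empty)),  k =?= k.
Bind x1 := r(leaf(empty),r(empty,empty)); no other remaining equation mentions x1. Substituting into the earlier binding gives x := node(r(leaf(empty),r(empty,empty)),empty).
Delete trivial equation k =?= k.
MGU = { x ↦ node(r(leaf(empty),r(empty,empty)),empty), y1 ↦ empty, x1 ↦ r(leaf(empty),r(empty,empty)) }, so x1 ↦ r(leaf(empty),r(empty,empty)).

r(leaf(empty),r(empty,empty))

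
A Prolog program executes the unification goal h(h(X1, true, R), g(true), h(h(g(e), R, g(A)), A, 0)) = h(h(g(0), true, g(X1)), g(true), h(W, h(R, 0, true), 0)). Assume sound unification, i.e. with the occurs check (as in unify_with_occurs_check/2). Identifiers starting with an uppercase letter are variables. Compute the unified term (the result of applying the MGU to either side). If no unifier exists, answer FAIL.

h(h(g(0), true, g(g(0))), g(true), h(h(g(e), g(g(0)), g(h(g(g(0)), 0, true))), h(g(g(0)), 0, true), 0))

Decompose h/3: h(X1, true, R) = h(g(0), true, g(X1)),  g(true) = g(true),  h(h(g(e), R, g(A)), A, 0) = h(W, h(R, 0, true), 0).
Decompose h/3: X1 = g(0),  true = true,  R = g(X1).
Bind X1 := g(0); substituting into the one remaining equation that mentions X1 gives: R = g(g(0)).
Delete trivial equation true = true.
Bind R := g(g(0)); substituting into the one remaining equation that mentions R gives: h(h(g(e), g(g(0)), g(A)), A, 0) = h(W, h(g(g(0)), 0, true), 0).
Delete trivial equation g(true) = g(true).
Decompose h/3: h(g(e), g(g(0)), g(A)) = W,  A = h(g(g(0)), 0, true),  0 = 0.
Bind W := h(g(e), g(g(0)), g(A)); no other remaining equation mentions W.
Bind A := h(g(g(0)), 0, true); no other remaining equation mentions A. Substituting into the earlier binding gives W := h(g(e), g(g(0)), g(h(g(g(0)), 0, true))).
Delete trivial equation 0 = 0.
Applying the MGU to either side gives h(h(g(0), true, g(g(0))), g(true), h(h(g(e), g(g(0)), g(h(g(g(0)), 0, true))), h(g(g(0)), 0, true), 0)).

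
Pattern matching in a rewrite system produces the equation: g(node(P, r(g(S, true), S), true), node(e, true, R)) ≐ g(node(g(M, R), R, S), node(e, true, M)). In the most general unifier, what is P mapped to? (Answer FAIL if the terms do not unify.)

g(r(g(true, true), true), r(g(true, true), true))

Decompose g/2: node(P, r(g(S, true), S), true) ≐ node(g(M, R), R, S),  node(e, true, R) ≐ node(e, true, M).
Decompose node/3: P ≐ g(M, R),  r(g(S, true), S) ≐ R,  true ≐ S.
Bind P := g(M, R); no other remaining equation mentions P.
Bind R := r(g(S, true), S); substituting into the one remaining equation that mentions R gives: node(e, true, r(g(S, true), S)) ≐ node(e, true, M). Substituting into the earlier binding gives P := g(M, r(g(S, true), S)).
Bind S := true; substituting into the remaining equation gives: node(e, true, r(g(true, true), true)) ≐ node(e, true, M). Substituting into the earlier bindings gives P := g(M, r(g(true, true), true)), R := r(g(true, true), true).
Decompose node/3: e ≐ e,  true ≐ true,  r(g(true, true), true) ≐ M.
Delete trivial equation e ≐ e.
Delete trivial equation true ≐ true.
Bind M := r(g(true, true), true). Substituting into the earlier binding gives P := g(r(g(true, true), true), r(g(true, true), true)).
MGU = { P -> g(r(g(true, true), true), r(g(true, true), true)), R -> r(g(true, true), true), S -> true, M -> r(g(true, true), true) }, so P -> g(r(g(true, true), true), r(g(true, true), true)).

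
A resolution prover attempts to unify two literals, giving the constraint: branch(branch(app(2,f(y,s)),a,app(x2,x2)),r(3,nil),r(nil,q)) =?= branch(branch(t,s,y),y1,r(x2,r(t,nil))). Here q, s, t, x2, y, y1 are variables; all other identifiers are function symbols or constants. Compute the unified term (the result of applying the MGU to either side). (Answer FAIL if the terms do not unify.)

branch(branch(app(2,f(app(nil,nil),a)),a,app(nil,nil)),r(3,nil),r(nil,r(app(2,f(app(nil,nil),a)),nil)))

Decompose branch/3: branch(app(2,f(y,s)),a,app(x2,x2)) =?= branch(t,s,y),  r(3,nil) =?= y1,  r(nil,q) =?= r(x2,r(t,nil)).
Decompose branch/3: app(2,f(y,s)) =?= t,  a =?= s,  app(x2,x2) =?= y.
Bind t := app(2,f(y,s)); substituting into the one remaining equation that mentions t gives: r(nil,q) =?= r(x2,r(app(2,f(y,s)),nil)).
Bind s := a; substituting into the one remaining equation that mentions s gives: r(nil,q) =?= r(x2,r(app(2,f(y,a)),nil)). Substituting into the earlier binding gives t := app(2,f(y,a)).
Bind y := app(x2,x2); substituting into the one remaining equation that mentions y gives: r(nil,q) =?= r(x2,r(app(2,f(app(x2,x2),a)),nil)). Substituting into the earlier binding gives t := app(2,f(app(x2,x2),a)).
Bind y1 := r(3,nil); no other remaining equation mentions y1.
Decompose r/2: nil =?= x2,  q =?= r(app(2,f(app(x2,x2),a)),nil).
Bind x2 := nil; substituting into the remaining equation gives: q =?= r(app(2,f(app(nil,nil),a)),nil). Substituting into the earlier bindings gives t := app(2,f(app(nil,nil),a)), y := app(nil,nil).
Bind q := r(app(2,f(app(nil,nil),a)),nil).
Applying the MGU to either side gives branch(branch(app(2,f(app(nil,nil),a)),a,app(nil,nil)),r(3,nil),r(nil,r(app(2,f(app(nil,nil),a)),nil))).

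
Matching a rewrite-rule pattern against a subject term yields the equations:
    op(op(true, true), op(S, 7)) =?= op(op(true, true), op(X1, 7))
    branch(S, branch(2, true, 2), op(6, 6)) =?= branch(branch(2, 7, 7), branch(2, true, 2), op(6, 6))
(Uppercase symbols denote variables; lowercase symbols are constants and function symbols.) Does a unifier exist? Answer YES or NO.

YES

Decompose op/2: op(true, true) =?= op(true, true),  op(S, 7) =?= op(X1, 7).
Delete trivial equation op(true, true) =?= op(true, true).
Decompose op/2: S =?= X1,  7 =?= 7.
Bind S := X1; substituting into the one remaining equation that mentions S gives: branch(X1, branch(2, true, 2), op(6, 6)) =?= branch(branch(2, 7, 7), branch(2, true, 2), op(6, 6)).
Delete trivial equation 7 =?= 7.
Decompose branch/3: X1 =?= branch(2, 7, 7),  branch(2, true, 2) =?= branch(2, true, 2),  op(6, 6) =?= op(6, 6).
Bind X1 := branch(2, 7, 7); no other remaining equation mentions X1. Substituting into the earlier binding gives S := branch(2, 7, 7).
Delete trivial equation branch(2, true, 2) =?= branch(2, true, 2).
Delete trivial equation op(6, 6) =?= op(6, 6).
No equations remain and no clash or occurs-check failure arose, so a unifier exists.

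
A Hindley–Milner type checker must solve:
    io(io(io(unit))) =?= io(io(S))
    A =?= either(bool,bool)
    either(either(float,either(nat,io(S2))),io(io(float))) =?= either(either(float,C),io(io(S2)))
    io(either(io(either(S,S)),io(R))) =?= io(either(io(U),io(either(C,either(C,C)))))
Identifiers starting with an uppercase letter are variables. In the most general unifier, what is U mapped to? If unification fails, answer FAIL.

either(io(unit),io(unit))

Decompose io/1: io(io(unit)) =?= io(S).
Decompose io/1: io(unit) =?= S.
Bind S := io(unit); substituting into the one remaining equation that mentions S gives: io(either(io(either(io(unit),io(unit))),io(R))) =?= io(either(io(U),io(either(C,either(C,C))))).
Bind A := either(bool,bool); no other remaining equation mentions A.
Decompose either/2: either(float,either(nat,io(S2))) =?= either(float,C),  io(io(float)) =?= io(io(S2)).
Decompose either/2: float =?= float,  either(nat,io(S2)) =?= C.
Delete trivial equation float =?= float.
Bind C := either(nat,io(S2)); substituting into the one remaining equation that mentions C gives: io(either(io(either(io(unit),io(unit))),io(R))) =?= io(either(io(U),io(either(either(nat,io(S2)),either(either(nat,io(S2)),either(nat,io(S2))))))).
Decompose io/1: io(float) =?= io(S2).
Decompose io/1: float =?= S2.
Bind S2 := float; substituting into the remaining equation gives: io(either(io(either(io(unit),io(unit))),io(R))) =?= io(either(io(U),io(either(either(nat,io(float)),either(either(nat,io(float)),either(nat,io(float))))))). Substituting into the earlier binding gives C := either(nat,io(float)).
Decompose io/1: either(io(either(io(unit),io(unit))),io(R)) =?= either(io(U),io(either(either(nat,io(float)),either(either(nat,io(float)),either(nat,io(float)))))).
Decompose either/2: io(either(io(unit),io(unit))) =?= io(U),  io(R) =?= io(either(either(nat,io(float)),either(either(nat,io(float)),either(nat,io(float))))).
Decompose io/1: either(io(unit),io(unit)) =?= U.
Bind U := either(io(unit),io(unit)); no other remaining equation mentions U.
Decompose io/1: R =?= either(either(nat,io(float)),either(either(nat,io(float)),either(nat,io(float)))).
Bind R := either(either(nat,io(float)),either(either(nat,io(float)),either(nat,io(float)))).
MGU = { S := io(unit), A := either(bool,bool), C := either(nat,io(float)), S2 := float, U := either(io(unit),io(unit)), R := either(either(nat,io(float)),either(either(nat,io(float)),either(nat,io(float)))) }, so U := either(io(unit),io(unit)).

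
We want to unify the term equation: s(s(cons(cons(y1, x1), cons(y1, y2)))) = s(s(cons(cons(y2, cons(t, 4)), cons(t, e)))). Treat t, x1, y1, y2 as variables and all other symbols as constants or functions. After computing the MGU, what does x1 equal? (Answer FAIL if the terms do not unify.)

Decompose s/1: s(cons(cons(y1, x1), cons(y1, y2))) = s(cons(cons(y2, cons(t, 4)), cons(t, e))).
Decompose s/1: cons(cons(y1, x1), cons(y1, y2)) = cons(cons(y2, cons(t, 4)), cons(t, e)).
Decompose cons/2: cons(y1, x1) = cons(y2, cons(t, 4)),  cons(y1, y2) = cons(t, e).
Decompose cons/2: y1 = y2,  x1 = cons(t, 4).
Bind y1 := y2; substituting into the one remaining equation that mentions y1 gives: cons(y2, y2) = cons(t, e).
Bind x1 := cons(t, 4); no other remaining equation mentions x1.
Decompose cons/2: y2 = t,  y2 = e.
Bind y2 := t; substituting into the remaining equation gives: t = e. Substituting into the earlier binding gives y1 := t.
Bind t := e. Substituting into the earlier bindings gives y1 := e, x1 := cons(e, 4), y2 := e.
MGU = { y1 := e, x1 := cons(e, 4), y2 := e, t := e }, so x1 := cons(e, 4).

cons(e, 4)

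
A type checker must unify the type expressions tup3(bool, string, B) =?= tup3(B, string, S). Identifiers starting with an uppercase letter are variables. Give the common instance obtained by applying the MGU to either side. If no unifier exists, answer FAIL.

tup3(bool, string, bool)

Decompose tup3/3: bool =?= B,  string =?= string,  B =?= S.
Bind B := bool; substituting into the one remaining equation that mentions B gives: bool =?= S.
Delete trivial equation string =?= string.
Bind S := bool.
Applying the MGU to either side gives tup3(bool, string, bool).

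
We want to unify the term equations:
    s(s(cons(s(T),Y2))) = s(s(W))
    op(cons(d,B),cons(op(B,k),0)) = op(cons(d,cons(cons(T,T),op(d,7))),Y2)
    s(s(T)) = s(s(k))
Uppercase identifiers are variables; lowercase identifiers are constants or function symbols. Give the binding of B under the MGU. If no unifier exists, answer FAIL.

Decompose s/1: s(cons(s(T),Y2)) = s(W).
Decompose s/1: cons(s(T),Y2) = W.
Bind W := cons(s(T),Y2); no other remaining equation mentions W.
Decompose op/2: cons(d,B) = cons(d,cons(cons(T,T),op(d,7))),  cons(op(B,k),0) = Y2.
Decompose cons/2: d = d,  B = cons(cons(T,T),op(d,7)).
Delete trivial equation d = d.
Bind B := cons(cons(T,T),op(d,7)); substituting into the one remaining equation that mentions B gives: cons(op(cons(cons(T,T),op(d,7)),k),0) = Y2.
Bind Y2 := cons(op(cons(cons(T,T),op(d,7)),k),0); no other remaining equation mentions Y2. Substituting into the earlier binding gives W := cons(s(T),cons(op(cons(cons(T,T),op(d,7)),k),0)).
Decompose s/1: s(T) = s(k).
Decompose s/1: T = k.
Bind T := k. Substituting into the earlier bindings gives W := cons(s(k),cons(op(cons(cons(k,k),op(d,7)),k),0)), B := cons(cons(k,k),op(d,7)), Y2 := cons(op(cons(cons(k,k),op(d,7)),k),0).
MGU = { W -> cons(s(k),cons(op(cons(cons(k,k),op(d,7)),k),0)), B -> cons(cons(k,k),op(d,7)), Y2 -> cons(op(cons(cons(k,k),op(d,7)),k),0), T -> k }, so B -> cons(cons(k,k),op(d,7)).

cons(cons(k,k),op(d,7))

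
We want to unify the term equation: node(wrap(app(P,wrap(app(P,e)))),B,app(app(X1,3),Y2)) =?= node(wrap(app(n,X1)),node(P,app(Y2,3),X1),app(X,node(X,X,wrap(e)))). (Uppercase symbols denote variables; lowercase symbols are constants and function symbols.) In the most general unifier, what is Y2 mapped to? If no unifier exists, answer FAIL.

node(app(wrap(app(n,e)),3),app(wrap(app(n,e)),3),wrap(e))

Decompose node/3: wrap(app(P,wrap(app(P,e)))) =?= wrap(app(n,X1)),  B =?= node(P,app(Y2,3),X1),  app(app(X1,3),Y2) =?= app(X,node(X,X,wrap(e))).
Decompose wrap/1: app(P,wrap(app(P,e))) =?= app(n,X1).
Decompose app/2: P =?= n,  wrap(app(P,e)) =?= X1.
Bind P := n; substituting into the 2 remaining equations that mention P gives: wrap(app(n,e)) =?= X1,  B =?= node(n,app(Y2,3),X1).
Bind X1 := wrap(app(n,e)); substituting into the remaining equations gives: B =?= node(n,app(Y2,3),wrap(app(n,e))),  app(app(wrap(app(n,e)),3),Y2) =?= app(X,node(X,X,wrap(e))).
Bind B := node(n,app(Y2,3),wrap(app(n,e))); no other remaining equation mentions B.
Decompose app/2: app(wrap(app(n,e)),3) =?= X,  Y2 =?= node(X,X,wrap(e)).
Bind X := app(wrap(app(n,e)),3); substituting into the remaining equation gives: Y2 =?= node(app(wrap(app(n,e)),3),app(wrap(app(n,e)),3),wrap(e)).
Bind Y2 := node(app(wrap(app(n,e)),3),app(wrap(app(n,e)),3),wrap(e)). Substituting into the earlier binding gives B := node(n,app(node(app(wrap(app(n,e)),3),app(wrap(app(n,e)),3),wrap(e)),3),wrap(app(n,e))).
MGU = { P -> n, X1 -> wrap(app(n,e)), B -> node(n,app(node(app(wrap(app(n,e)),3),app(wrap(app(n,e)),3),wrap(e)),3),wrap(app(n,e))), X -> app(wrap(app(n,e)),3), Y2 -> node(app(wrap(app(n,e)),3),app(wrap(app(n,e)),3),wrap(e)) }, so Y2 -> node(app(wrap(app(n,e)),3),app(wrap(app(n,e)),3),wrap(e)).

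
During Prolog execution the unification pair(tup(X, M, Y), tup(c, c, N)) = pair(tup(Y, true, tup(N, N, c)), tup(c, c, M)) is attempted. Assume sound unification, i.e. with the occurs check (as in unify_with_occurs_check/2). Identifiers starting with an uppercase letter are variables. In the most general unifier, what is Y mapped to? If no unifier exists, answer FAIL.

Decompose pair/2: tup(X, M, Y) = tup(Y, true, tup(N, N, c)),  tup(c, c, N) = tup(c, c, M).
Decompose tup/3: X = Y,  M = true,  Y = tup(N, N, c).
Bind X := Y; no other remaining equation mentions X.
Bind M := true; substituting into the one remaining equation that mentions M gives: tup(c, c, N) = tup(c, c, true).
Bind Y := tup(N, N, c); no other remaining equation mentions Y. Substituting into the earlier binding gives X := tup(N, N, c).
Decompose tup/3: c = c,  c = c,  N = true.
Delete trivial equation c = c.
Delete trivial equation c = c.
Bind N := true. Substituting into the earlier bindings gives X := tup(true, true, c), Y := tup(true, true, c).
MGU = { X = tup(true, true, c), M = true, Y = tup(true, true, c), N = true }, so Y = tup(true, true, c).

tup(true, true, c)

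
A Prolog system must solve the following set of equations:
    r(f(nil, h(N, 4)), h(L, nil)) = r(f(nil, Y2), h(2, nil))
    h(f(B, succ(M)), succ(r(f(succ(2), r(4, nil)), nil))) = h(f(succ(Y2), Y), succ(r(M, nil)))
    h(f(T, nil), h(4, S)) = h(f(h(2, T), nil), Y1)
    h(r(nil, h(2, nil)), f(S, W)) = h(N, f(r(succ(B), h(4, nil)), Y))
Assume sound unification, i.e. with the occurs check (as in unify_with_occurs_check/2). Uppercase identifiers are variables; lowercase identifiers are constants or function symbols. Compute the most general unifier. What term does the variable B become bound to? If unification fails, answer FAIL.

Decompose r/2: f(nil, h(N, 4)) = f(nil, Y2),  h(L, nil) = h(2, nil).
Decompose f/2: nil = nil,  h(N, 4) = Y2.
Delete trivial equation nil = nil.
Bind Y2 := h(N, 4); substituting into the one remaining equation that mentions Y2 gives: h(f(B, succ(M)), succ(r(f(succ(2), r(4, nil)), nil))) = h(f(succ(h(N, 4)), Y), succ(r(M, nil))).
Decompose h/2: L = 2,  nil = nil.
Bind L := 2; no other remaining equation mentions L.
Delete trivial equation nil = nil.
Decompose h/2: f(B, succ(M)) = f(succ(h(N, 4)), Y),  succ(r(f(succ(2), r(4, nil)), nil)) = succ(r(M, nil)).
Decompose f/2: B = succ(h(N, 4)),  succ(M) = Y.
Bind B := succ(h(N, 4)); substituting into the one remaining equation that mentions B gives: h(r(nil, h(2, nil)), f(S, W)) = h(N, f(r(succ(succ(h(N, 4))), h(4, nil)), Y)).
Bind Y := succ(M); substituting into the one remaining equation that mentions Y gives: h(r(nil, h(2, nil)), f(S, W)) = h(N, f(r(succ(succ(h(N, 4))), h(4, nil)), succ(M))).
Decompose succ/1: r(f(succ(2), r(4, nil)), nil) = r(M, nil).
Decompose r/2: f(succ(2), r(4, nil)) = M,  nil = nil.
Bind M := f(succ(2), r(4, nil)); substituting into the one remaining equation that mentions M gives: h(r(nil, h(2, nil)), f(S, W)) = h(N, f(r(succ(succ(h(N, 4))), h(4, nil)), succ(f(succ(2), r(4, nil))))). Substituting into the earlier binding gives Y := succ(f(succ(2), r(4, nil))).
Delete trivial equation nil = nil.
Decompose h/2: f(T, nil) = f(h(2, T), nil),  h(4, S) = Y1.
Decompose f/2: T = h(2, T),  nil = nil.
Occurs check fails: T occurs in h(2, T); the equation T = h(2, T) has no finite solution.

FAIL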